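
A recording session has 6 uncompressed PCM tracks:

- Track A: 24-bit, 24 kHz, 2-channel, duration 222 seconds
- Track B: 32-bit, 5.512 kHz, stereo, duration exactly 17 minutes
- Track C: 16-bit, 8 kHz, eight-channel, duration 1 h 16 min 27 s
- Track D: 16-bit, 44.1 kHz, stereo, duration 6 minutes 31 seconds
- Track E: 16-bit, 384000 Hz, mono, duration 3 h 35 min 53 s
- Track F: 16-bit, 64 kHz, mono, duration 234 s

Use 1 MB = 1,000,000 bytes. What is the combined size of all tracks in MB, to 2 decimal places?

10710.91 MB

Track A: 24,000 × 222 × 3 × 2 = 31,968,000 bytes.
Track B: exactly 17 minutes = 1,020 s; 5,512 × 1,020 × 4 × 2 = 44,977,920 bytes.
Track C: 1 h 16 min 27 s = 4,587 s; 8,000 × 4,587 × 2 × 8 = 587,136,000 bytes.
Track D: 6 minutes 31 seconds = 391 s; 44,100 × 391 × 2 × 2 = 68,972,400 bytes.
Track E: 3 h 35 min 53 s = 12,953 s; 384,000 × 12,953 × 2 × 1 = 9,947,904,000 bytes.
Track F: 64,000 × 234 × 2 × 1 = 29,952,000 bytes.
Total = 10,710,910,320 bytes = 10710.91 MB.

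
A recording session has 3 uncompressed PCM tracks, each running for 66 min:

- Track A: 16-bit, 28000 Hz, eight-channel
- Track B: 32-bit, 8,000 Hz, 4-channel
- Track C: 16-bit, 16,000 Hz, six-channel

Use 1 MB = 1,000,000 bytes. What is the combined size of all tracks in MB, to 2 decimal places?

66 min = 3,960 s.
Track A: 28,000 × 3,960 × 2 × 8 = 1,774,080,000 bytes.
Track B: 8,000 × 3,960 × 4 × 4 = 506,880,000 bytes.
Track C: 16,000 × 3,960 × 2 × 6 = 760,320,000 bytes.
Total = 3,041,280,000 bytes = 3041.28 MB.

3041.28 MB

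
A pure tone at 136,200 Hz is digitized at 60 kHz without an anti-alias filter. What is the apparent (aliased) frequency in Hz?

16,200 Hz

Nyquist = 60,000/2 = 30,000 Hz; 136,200 Hz exceeds it.
Alias = |136,200 − 2×60,000| = |136,200 − 120,000| = 16,200 Hz.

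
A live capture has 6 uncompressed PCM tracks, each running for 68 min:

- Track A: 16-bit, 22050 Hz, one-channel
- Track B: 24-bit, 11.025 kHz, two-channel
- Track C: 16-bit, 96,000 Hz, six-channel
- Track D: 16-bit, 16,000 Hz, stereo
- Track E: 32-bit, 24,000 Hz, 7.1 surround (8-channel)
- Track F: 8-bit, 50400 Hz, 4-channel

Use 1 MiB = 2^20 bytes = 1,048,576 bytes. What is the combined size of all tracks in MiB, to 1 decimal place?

8933.1 MiB

68 min = 4,080 s.
Track A: 22,050 × 4,080 × 2 × 1 = 179,928,000 bytes.
Track B: 11,025 × 4,080 × 3 × 2 = 269,892,000 bytes.
Track C: 96,000 × 4,080 × 2 × 6 = 4,700,160,000 bytes.
Track D: 16,000 × 4,080 × 2 × 2 = 261,120,000 bytes.
Track E: 24,000 × 4,080 × 4 × 8 = 3,133,440,000 bytes.
Track F: 50,400 × 4,080 × 1 × 4 = 822,528,000 bytes.
Total = 9,367,068,000 bytes = 8933.1 MiB.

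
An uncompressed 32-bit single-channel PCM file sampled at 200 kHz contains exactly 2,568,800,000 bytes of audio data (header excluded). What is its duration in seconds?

3,211 seconds

Byte rate = 200,000 × 4 × 1 = 800,000 bytes/s.
Duration = 2,568,800,000 / 800,000 = 3,211 s.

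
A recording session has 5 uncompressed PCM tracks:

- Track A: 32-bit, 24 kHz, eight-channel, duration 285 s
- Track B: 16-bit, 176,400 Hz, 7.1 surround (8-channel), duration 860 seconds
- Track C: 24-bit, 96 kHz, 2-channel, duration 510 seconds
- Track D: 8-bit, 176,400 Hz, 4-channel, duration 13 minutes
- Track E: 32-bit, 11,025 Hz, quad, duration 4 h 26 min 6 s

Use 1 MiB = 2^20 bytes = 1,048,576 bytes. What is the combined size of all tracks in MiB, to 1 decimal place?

Track A: 24,000 × 285 × 4 × 8 = 218,880,000 bytes.
Track B: 176,400 × 860 × 2 × 8 = 2,427,264,000 bytes.
Track C: 96,000 × 510 × 3 × 2 = 293,760,000 bytes.
Track D: 13 minutes = 780 s; 176,400 × 780 × 1 × 4 = 550,368,000 bytes.
Track E: 4 h 26 min 6 s = 15,966 s; 11,025 × 15,966 × 4 × 4 = 2,816,402,400 bytes.
Total = 6,306,674,400 bytes = 6014.5 MiB.

6014.5 MiB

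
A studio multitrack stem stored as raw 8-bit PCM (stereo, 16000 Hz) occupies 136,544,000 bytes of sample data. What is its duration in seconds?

Byte rate = 16,000 × 1 × 2 = 32,000 bytes/s.
Duration = 136,544,000 / 32,000 = 4,267 s.

4,267 seconds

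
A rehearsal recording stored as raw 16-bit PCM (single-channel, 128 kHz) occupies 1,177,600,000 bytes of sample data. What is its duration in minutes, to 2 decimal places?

Byte rate = 128,000 × 2 × 1 = 256,000 bytes/s.
Duration = 1,177,600,000 / 256,000 = 4,600 s.
4,600 s / 60 = 76.67 minutes.

76.67 minutes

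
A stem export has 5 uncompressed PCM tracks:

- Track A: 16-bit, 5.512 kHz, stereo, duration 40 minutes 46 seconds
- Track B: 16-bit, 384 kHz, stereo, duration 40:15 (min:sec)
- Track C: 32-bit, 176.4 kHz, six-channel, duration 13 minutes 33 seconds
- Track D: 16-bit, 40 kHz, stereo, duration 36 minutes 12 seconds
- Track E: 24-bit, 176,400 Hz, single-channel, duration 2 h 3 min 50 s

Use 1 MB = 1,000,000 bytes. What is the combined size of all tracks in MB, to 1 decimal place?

11484.8 MB

Track A: 40 minutes 46 seconds = 2,446 s; 5,512 × 2,446 × 2 × 2 = 53,929,408 bytes.
Track B: 40:15 (min:sec) = 2,415 s; 384,000 × 2,415 × 2 × 2 = 3,709,440,000 bytes.
Track C: 13 minutes 33 seconds = 813 s; 176,400 × 813 × 4 × 6 = 3,441,916,800 bytes.
Track D: 36 minutes 12 seconds = 2,172 s; 40,000 × 2,172 × 2 × 2 = 347,520,000 bytes.
Track E: 2 h 3 min 50 s = 7,430 s; 176,400 × 7,430 × 3 × 1 = 3,931,956,000 bytes.
Total = 11,484,762,208 bytes = 11484.8 MB.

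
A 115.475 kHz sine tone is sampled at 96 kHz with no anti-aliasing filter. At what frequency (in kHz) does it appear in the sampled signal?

19.475 kHz

Nyquist = 96,000/2 = 48,000 Hz; 115,475 Hz exceeds it.
Alias = |115,475 − 1×96,000| = |115,475 − 96,000| = 19,475 Hz = 19.475 kHz.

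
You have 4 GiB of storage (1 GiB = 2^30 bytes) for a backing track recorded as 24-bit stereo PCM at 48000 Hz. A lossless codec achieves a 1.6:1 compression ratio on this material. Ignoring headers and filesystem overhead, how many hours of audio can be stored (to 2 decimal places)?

Uncompressed byte rate = 48,000 × 3 × 2 = 288,000 bytes/s.
After 1.6:1 compression, effective rate ≈ 180000 bytes/s.
Capacity = 4 × 1,073,741,824 = 4,294,967,296 bytes.
4,294,967,296 / effective rate ≈ 23860.93 s → 6.63 hours.

6.63 hours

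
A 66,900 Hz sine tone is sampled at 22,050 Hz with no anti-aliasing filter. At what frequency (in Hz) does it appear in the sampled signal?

Nyquist = 22,050/2 = 11,025 Hz; 66,900 Hz exceeds it.
Alias = |66,900 − 3×22,050| = |66,900 − 66,150| = 750 Hz.

750 Hz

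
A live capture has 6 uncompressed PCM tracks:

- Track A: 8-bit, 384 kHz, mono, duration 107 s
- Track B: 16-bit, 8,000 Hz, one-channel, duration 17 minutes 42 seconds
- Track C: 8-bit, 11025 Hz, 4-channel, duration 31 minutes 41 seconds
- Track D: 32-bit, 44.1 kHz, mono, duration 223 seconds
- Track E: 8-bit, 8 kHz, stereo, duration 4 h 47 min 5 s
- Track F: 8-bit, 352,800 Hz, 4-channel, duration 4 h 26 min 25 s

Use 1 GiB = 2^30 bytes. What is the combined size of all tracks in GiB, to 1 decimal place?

21.4 GiB

Track A: 384,000 × 107 × 1 × 1 = 41,088,000 bytes.
Track B: 17 minutes 42 seconds = 1,062 s; 8,000 × 1,062 × 2 × 1 = 16,992,000 bytes.
Track C: 31 minutes 41 seconds = 1,901 s; 11,025 × 1,901 × 1 × 4 = 83,834,100 bytes.
Track D: 44,100 × 223 × 4 × 1 = 39,337,200 bytes.
Track E: 4 h 47 min 5 s = 17,225 s; 8,000 × 17,225 × 1 × 2 = 275,600,000 bytes.
Track F: 4 h 26 min 25 s = 15,985 s; 352,800 × 15,985 × 1 × 4 = 22,558,032,000 bytes.
Total = 23,014,883,300 bytes = 21.4 GiB.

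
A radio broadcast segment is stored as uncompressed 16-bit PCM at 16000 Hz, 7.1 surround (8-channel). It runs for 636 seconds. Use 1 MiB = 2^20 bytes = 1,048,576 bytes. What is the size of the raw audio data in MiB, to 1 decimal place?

Bytes = 16,000 samples/s × 636 s × 2 bytes/sample × 8 ch = 162,816,000 bytes.
162,816,000 / 1,048,576 = 155.3 MiB.

155.3 MiB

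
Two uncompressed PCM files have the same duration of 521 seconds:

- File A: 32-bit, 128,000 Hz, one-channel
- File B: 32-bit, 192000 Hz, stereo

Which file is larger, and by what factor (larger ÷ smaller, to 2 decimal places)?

File A: 128,000 × 4 × 1 = 512,000 bytes/s.
File B: 192,000 × 4 × 2 = 1,536,000 bytes/s.
File B is larger; ratio = 800,256,000 / 266,752,000 = 3.00.

File B, by a factor of 3.00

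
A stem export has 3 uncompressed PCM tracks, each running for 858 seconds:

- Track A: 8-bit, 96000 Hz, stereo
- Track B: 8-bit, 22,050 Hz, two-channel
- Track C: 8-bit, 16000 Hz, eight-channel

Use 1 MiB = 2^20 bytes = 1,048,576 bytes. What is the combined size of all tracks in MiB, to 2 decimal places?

297.93 MiB

Track A: 96,000 × 858 × 1 × 2 = 164,736,000 bytes.
Track B: 22,050 × 858 × 1 × 2 = 37,837,800 bytes.
Track C: 16,000 × 858 × 1 × 8 = 109,824,000 bytes.
Total = 312,397,800 bytes = 297.93 MiB.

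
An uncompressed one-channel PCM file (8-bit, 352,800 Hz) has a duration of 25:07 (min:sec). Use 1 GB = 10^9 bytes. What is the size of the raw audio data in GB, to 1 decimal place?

Duration = 25:07 (min:sec) = 1,507 s.
Bytes = 352,800 samples/s × 1,507 s × 1 bytes/sample × 1 ch = 531,669,600 bytes.
531,669,600 / 1,000,000,000 = 0.5 GB.

0.5 GB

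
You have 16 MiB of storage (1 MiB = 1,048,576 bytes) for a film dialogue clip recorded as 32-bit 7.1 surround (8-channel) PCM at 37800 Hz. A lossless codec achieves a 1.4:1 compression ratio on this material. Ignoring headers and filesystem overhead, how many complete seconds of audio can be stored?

Uncompressed byte rate = 37,800 × 4 × 8 = 1,209,600 bytes/s.
After 1.4:1 compression, effective rate ≈ 864000 bytes/s.
Capacity = 16 × 1,048,576 = 16,777,216 bytes.
16,777,216 / effective rate ≈ 19.42 s → 19 seconds.

19 seconds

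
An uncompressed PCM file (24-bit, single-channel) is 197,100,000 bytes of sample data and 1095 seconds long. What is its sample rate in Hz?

60,000 Hz

Bytes = sample_rate × seconds × bytes_per_sample × channels.
sample_rate = 197,100,000 / (1,095 × 3 × 1) = 197,100,000 / 3,285 = 60,000 Hz.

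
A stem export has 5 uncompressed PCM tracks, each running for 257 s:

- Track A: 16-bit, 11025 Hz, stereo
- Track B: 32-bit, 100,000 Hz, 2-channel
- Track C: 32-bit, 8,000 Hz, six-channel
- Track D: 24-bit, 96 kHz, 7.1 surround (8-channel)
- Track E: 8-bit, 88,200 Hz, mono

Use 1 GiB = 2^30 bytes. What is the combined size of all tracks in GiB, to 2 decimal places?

0.82 GiB

Track A: 11,025 × 257 × 2 × 2 = 11,333,700 bytes.
Track B: 100,000 × 257 × 4 × 2 = 205,600,000 bytes.
Track C: 8,000 × 257 × 4 × 6 = 49,344,000 bytes.
Track D: 96,000 × 257 × 3 × 8 = 592,128,000 bytes.
Track E: 88,200 × 257 × 1 × 1 = 22,667,400 bytes.
Total = 881,073,100 bytes = 0.82 GiB.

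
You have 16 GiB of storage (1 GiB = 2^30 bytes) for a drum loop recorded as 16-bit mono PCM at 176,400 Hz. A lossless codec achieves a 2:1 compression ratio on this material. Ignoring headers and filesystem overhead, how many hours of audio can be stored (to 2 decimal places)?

27.05 hours

Uncompressed byte rate = 176,400 × 2 × 1 = 352,800 bytes/s.
After 2:1 compression, effective rate ≈ 176400 bytes/s.
Capacity = 16 × 1,073,741,824 = 17,179,869,184 bytes.
17,179,869,184 / effective rate ≈ 97391.55 s → 27.05 hours.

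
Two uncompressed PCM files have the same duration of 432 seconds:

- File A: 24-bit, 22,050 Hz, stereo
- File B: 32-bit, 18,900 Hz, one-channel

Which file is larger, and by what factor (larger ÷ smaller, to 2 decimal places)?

File A, by a factor of 1.75

File A: 22,050 × 3 × 2 = 132,300 bytes/s.
File B: 18,900 × 4 × 1 = 75,600 bytes/s.
File A is larger; ratio = 57,153,600 / 32,659,200 = 1.75.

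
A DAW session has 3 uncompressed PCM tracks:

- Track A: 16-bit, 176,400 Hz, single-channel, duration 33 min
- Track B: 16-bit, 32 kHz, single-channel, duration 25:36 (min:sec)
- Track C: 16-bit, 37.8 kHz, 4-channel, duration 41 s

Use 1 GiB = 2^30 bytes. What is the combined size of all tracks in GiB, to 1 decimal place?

Track A: 33 min = 1,980 s; 176,400 × 1,980 × 2 × 1 = 698,544,000 bytes.
Track B: 25:36 (min:sec) = 1,536 s; 32,000 × 1,536 × 2 × 1 = 98,304,000 bytes.
Track C: 37,800 × 41 × 2 × 4 = 12,398,400 bytes.
Total = 809,246,400 bytes = 0.8 GiB.

0.8 GiB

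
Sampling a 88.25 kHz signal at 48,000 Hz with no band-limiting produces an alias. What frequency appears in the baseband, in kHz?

Nyquist = 48,000/2 = 24,000 Hz; 88,250 Hz exceeds it.
Alias = |88,250 − 2×48,000| = |88,250 − 96,000| = 7,750 Hz = 7.75 kHz.

7.75 kHz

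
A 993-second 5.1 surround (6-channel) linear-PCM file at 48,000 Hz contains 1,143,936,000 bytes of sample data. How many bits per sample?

Bytes per sample = 1,143,936,000 / (48,000 × 993 × 6) = 1,143,936,000 / 285,984,000 = 4.
Bit depth = 4 × 8 = 32 bits.

32 bits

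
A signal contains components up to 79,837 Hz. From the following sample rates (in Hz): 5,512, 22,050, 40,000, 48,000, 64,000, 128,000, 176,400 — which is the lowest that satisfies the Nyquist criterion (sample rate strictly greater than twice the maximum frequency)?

176,400 Hz

Need sample rate > 2 × 79,837 = 159,674 Hz.
Lowest listed rate above 159,674 Hz is 176,400 Hz.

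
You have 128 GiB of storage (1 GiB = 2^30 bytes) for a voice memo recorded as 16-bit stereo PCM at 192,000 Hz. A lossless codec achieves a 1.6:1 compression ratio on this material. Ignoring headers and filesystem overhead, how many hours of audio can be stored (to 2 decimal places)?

Uncompressed byte rate = 192,000 × 2 × 2 = 768,000 bytes/s.
After 1.6:1 compression, effective rate ≈ 480000 bytes/s.
Capacity = 128 × 1,073,741,824 = 137,438,953,472 bytes.
137,438,953,472 / effective rate ≈ 286331.15 s → 79.54 hours.

79.54 hours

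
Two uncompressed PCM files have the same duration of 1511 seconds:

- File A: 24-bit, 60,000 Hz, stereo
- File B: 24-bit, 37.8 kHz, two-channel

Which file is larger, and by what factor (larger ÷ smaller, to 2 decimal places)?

File A: 60,000 × 3 × 2 = 360,000 bytes/s.
File B: 37,800 × 3 × 2 = 226,800 bytes/s.
File A is larger; ratio = 543,960,000 / 342,694,800 = 1.59.

File A, by a factor of 1.59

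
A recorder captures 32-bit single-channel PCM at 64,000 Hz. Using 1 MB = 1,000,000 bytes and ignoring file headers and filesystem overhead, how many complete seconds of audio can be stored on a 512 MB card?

2,000 seconds

Uncompressed byte rate = 64,000 × 4 × 1 = 256,000 bytes/s.
Capacity = 512 × 1,000,000 = 512,000,000 bytes.
512,000,000 / 256,000 ≈ 2000 s → 2,000 seconds.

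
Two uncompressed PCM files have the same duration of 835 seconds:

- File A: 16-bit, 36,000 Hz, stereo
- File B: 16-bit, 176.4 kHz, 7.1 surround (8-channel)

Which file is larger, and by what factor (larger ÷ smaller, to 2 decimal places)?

File B, by a factor of 19.60

File A: 36,000 × 2 × 2 = 144,000 bytes/s.
File B: 176,400 × 2 × 8 = 2,822,400 bytes/s.
File B is larger; ratio = 2,356,704,000 / 120,240,000 = 19.60.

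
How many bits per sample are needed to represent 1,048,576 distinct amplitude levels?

log2(1,048,576) = 20.

20 bits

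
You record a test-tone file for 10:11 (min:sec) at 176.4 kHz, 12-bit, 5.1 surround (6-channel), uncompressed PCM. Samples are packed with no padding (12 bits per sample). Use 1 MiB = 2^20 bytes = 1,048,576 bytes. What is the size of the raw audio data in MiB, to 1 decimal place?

925.1 MiB

Duration = 10:11 (min:sec) = 611 s.
Bits = 176,400 × 611 × 12 × 6 = 7,760,188,800 bits = 970,023,600 bytes.
970,023,600 / 1,048,576 = 925.1 MiB.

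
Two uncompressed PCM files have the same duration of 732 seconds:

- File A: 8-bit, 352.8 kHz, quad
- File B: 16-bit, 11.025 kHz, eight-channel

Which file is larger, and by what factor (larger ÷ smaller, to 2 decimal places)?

File A, by a factor of 8.00

File A: 352,800 × 1 × 4 = 1,411,200 bytes/s.
File B: 11,025 × 2 × 8 = 176,400 bytes/s.
File A is larger; ratio = 1,032,998,400 / 129,124,800 = 8.00.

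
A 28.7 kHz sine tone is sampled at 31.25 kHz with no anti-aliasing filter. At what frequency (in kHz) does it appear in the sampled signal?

Nyquist = 31,250/2 = 15,625 Hz; 28,700 Hz exceeds it.
Alias = |28,700 − 1×31,250| = |28,700 − 31,250| = 2,550 Hz = 2.55 kHz.

2.55 kHz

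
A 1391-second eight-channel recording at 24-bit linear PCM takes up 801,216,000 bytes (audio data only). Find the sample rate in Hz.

Bytes = sample_rate × seconds × bytes_per_sample × channels.
sample_rate = 801,216,000 / (1,391 × 3 × 8) = 801,216,000 / 33,384 = 24,000 Hz.

24,000 Hz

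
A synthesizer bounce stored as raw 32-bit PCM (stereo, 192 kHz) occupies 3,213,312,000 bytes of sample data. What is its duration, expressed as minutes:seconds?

Byte rate = 192,000 × 4 × 2 = 1,536,000 bytes/s.
Duration = 3,213,312,000 / 1,536,000 = 2,092 s.
2,092 s = 34:52.

34:52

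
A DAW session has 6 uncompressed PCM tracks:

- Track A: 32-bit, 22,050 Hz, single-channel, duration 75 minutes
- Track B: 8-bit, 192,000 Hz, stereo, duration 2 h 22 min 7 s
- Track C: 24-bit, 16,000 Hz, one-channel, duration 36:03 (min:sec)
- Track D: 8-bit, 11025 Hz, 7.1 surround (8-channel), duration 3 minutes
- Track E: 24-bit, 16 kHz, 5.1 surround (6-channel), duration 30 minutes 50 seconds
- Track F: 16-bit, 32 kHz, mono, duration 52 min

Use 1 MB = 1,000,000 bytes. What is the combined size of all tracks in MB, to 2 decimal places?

4523.45 MB

Track A: 75 minutes = 4,500 s; 22,050 × 4,500 × 4 × 1 = 396,900,000 bytes.
Track B: 2 h 22 min 7 s = 8,527 s; 192,000 × 8,527 × 1 × 2 = 3,274,368,000 bytes.
Track C: 36:03 (min:sec) = 2,163 s; 16,000 × 2,163 × 3 × 1 = 103,824,000 bytes.
Track D: 3 minutes = 180 s; 11,025 × 180 × 1 × 8 = 15,876,000 bytes.
Track E: 30 minutes 50 seconds = 1,850 s; 16,000 × 1,850 × 3 × 6 = 532,800,000 bytes.
Track F: 52 min = 3,120 s; 32,000 × 3,120 × 2 × 1 = 199,680,000 bytes.
Total = 4,523,448,000 bytes = 4523.45 MB.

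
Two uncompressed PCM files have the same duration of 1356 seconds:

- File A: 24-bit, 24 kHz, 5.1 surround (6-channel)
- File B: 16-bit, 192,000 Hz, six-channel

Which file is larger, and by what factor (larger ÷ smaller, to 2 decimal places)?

File A: 24,000 × 3 × 6 = 432,000 bytes/s.
File B: 192,000 × 2 × 6 = 2,304,000 bytes/s.
File B is larger; ratio = 3,124,224,000 / 585,792,000 = 5.33.

File B, by a factor of 5.33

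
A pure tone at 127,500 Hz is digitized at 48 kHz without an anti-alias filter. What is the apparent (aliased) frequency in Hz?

16,500 Hz

Nyquist = 48,000/2 = 24,000 Hz; 127,500 Hz exceeds it.
Alias = |127,500 − 3×48,000| = |127,500 − 144,000| = 16,500 Hz.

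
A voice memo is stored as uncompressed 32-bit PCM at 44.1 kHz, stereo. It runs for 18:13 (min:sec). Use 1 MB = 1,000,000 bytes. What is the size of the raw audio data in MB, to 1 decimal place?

Duration = 18:13 (min:sec) = 1,093 s.
Bytes = 44,100 samples/s × 1,093 s × 4 bytes/sample × 2 ch = 385,610,400 bytes.
385,610,400 / 1,000,000 = 385.6 MB.

385.6 MB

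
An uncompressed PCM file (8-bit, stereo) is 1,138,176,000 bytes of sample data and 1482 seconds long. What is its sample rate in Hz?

Bytes = sample_rate × seconds × bytes_per_sample × channels.
sample_rate = 1,138,176,000 / (1,482 × 1 × 2) = 1,138,176,000 / 2,964 = 384,000 Hz.

384,000 Hz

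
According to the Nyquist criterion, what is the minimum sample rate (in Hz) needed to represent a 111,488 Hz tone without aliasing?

222,976 Hz

Minimum sample rate = 2 × 111,488 Hz = 222,976 Hz.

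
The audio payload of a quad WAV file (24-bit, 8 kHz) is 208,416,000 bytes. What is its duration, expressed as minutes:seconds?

36:11

Byte rate = 8,000 × 3 × 4 = 96,000 bytes/s.
Duration = 208,416,000 / 96,000 = 2,171 s.
2,171 s = 36:11.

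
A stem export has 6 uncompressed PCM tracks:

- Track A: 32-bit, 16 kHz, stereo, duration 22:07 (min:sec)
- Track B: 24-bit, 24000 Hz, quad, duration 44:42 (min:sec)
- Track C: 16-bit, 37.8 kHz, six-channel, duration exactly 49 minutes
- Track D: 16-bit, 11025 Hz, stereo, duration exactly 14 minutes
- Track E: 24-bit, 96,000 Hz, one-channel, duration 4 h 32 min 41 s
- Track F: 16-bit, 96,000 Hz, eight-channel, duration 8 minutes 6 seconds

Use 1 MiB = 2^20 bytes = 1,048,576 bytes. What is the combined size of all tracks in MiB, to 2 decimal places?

7411.35 MiB

Track A: 22:07 (min:sec) = 1,327 s; 16,000 × 1,327 × 4 × 2 = 169,856,000 bytes.
Track B: 44:42 (min:sec) = 2,682 s; 24,000 × 2,682 × 3 × 4 = 772,416,000 bytes.
Track C: exactly 49 minutes = 2,940 s; 37,800 × 2,940 × 2 × 6 = 1,333,584,000 bytes.
Track D: exactly 14 minutes = 840 s; 11,025 × 840 × 2 × 2 = 37,044,000 bytes.
Track E: 4 h 32 min 41 s = 16,361 s; 96,000 × 16,361 × 3 × 1 = 4,711,968,000 bytes.
Track F: 8 minutes 6 seconds = 486 s; 96,000 × 486 × 2 × 8 = 746,496,000 bytes.
Total = 7,771,364,000 bytes = 7411.35 MiB.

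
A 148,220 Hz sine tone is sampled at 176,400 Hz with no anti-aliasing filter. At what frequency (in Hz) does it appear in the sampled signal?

28,180 Hz

Nyquist = 176,400/2 = 88,200 Hz; 148,220 Hz exceeds it.
Alias = |148,220 − 1×176,400| = |148,220 − 176,400| = 28,180 Hz.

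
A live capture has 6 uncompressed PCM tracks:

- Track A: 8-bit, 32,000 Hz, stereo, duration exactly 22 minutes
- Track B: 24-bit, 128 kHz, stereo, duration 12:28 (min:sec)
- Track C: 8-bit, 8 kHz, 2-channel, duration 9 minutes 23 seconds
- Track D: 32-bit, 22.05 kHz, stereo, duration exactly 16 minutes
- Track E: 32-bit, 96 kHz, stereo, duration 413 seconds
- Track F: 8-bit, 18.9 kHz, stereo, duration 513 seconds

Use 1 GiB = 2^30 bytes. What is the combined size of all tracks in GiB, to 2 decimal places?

Track A: exactly 22 minutes = 1,320 s; 32,000 × 1,320 × 1 × 2 = 84,480,000 bytes.
Track B: 12:28 (min:sec) = 748 s; 128,000 × 748 × 3 × 2 = 574,464,000 bytes.
Track C: 9 minutes 23 seconds = 563 s; 8,000 × 563 × 1 × 2 = 9,008,000 bytes.
Track D: exactly 16 minutes = 960 s; 22,050 × 960 × 4 × 2 = 169,344,000 bytes.
Track E: 96,000 × 413 × 4 × 2 = 317,184,000 bytes.
Track F: 18,900 × 513 × 1 × 2 = 19,391,400 bytes.
Total = 1,173,871,400 bytes = 1.09 GiB.

1.09 GiB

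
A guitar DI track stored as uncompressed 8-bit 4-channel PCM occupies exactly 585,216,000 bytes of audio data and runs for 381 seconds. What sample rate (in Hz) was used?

384,000 Hz

Bytes = sample_rate × seconds × bytes_per_sample × channels.
sample_rate = 585,216,000 / (381 × 1 × 4) = 585,216,000 / 1,524 = 384,000 Hz.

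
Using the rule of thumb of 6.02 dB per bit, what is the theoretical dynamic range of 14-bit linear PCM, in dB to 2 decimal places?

14 × 6.02 = 84.28 dB.

84.28 dB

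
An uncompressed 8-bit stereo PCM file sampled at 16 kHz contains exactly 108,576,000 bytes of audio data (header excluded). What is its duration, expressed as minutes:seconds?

56:33

Byte rate = 16,000 × 1 × 2 = 32,000 bytes/s.
Duration = 108,576,000 / 32,000 = 3,393 s.
3,393 s = 56:33.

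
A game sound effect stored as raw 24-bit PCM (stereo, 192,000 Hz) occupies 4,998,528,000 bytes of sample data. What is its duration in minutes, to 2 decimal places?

72.32 minutes

Byte rate = 192,000 × 3 × 2 = 1,152,000 bytes/s.
Duration = 4,998,528,000 / 1,152,000 = 4,339 s.
4,339 s / 60 = 72.32 minutes.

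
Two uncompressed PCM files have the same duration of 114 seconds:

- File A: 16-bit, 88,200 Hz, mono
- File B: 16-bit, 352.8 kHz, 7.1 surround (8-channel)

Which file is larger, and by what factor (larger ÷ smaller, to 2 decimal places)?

File A: 88,200 × 2 × 1 = 176,400 bytes/s.
File B: 352,800 × 2 × 8 = 5,644,800 bytes/s.
File B is larger; ratio = 643,507,200 / 20,109,600 = 32.00.

File B, by a factor of 32.00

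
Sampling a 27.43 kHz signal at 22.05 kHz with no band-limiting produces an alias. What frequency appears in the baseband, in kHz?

5.38 kHz

Nyquist = 22,050/2 = 11,025 Hz; 27,430 Hz exceeds it.
Alias = |27,430 − 1×22,050| = |27,430 − 22,050| = 5,380 Hz = 5.38 kHz.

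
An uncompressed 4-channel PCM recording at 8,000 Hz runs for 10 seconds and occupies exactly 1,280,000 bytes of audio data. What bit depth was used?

Bytes per sample = 1,280,000 / (8,000 × 10 × 4) = 1,280,000 / 320,000 = 4.
Bit depth = 4 × 8 = 32 bits.

32 bits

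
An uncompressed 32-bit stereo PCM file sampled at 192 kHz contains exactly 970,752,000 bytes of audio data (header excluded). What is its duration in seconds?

Byte rate = 192,000 × 4 × 2 = 1,536,000 bytes/s.
Duration = 970,752,000 / 1,536,000 = 632 s.

632 seconds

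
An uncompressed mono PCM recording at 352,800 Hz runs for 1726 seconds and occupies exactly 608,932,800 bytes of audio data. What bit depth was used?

8 bits

Bytes per sample = 608,932,800 / (352,800 × 1,726 × 1) = 608,932,800 / 608,932,800 = 1.
Bit depth = 1 × 8 = 8 bits.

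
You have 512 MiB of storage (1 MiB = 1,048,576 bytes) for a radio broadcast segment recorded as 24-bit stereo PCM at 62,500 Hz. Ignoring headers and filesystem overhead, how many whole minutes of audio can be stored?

Uncompressed byte rate = 62,500 × 3 × 2 = 375,000 bytes/s.
Capacity = 512 × 1,048,576 = 536,870,912 bytes.
536,870,912 / 375,000 ≈ 1431.66 s → 23 minutes.

23 minutes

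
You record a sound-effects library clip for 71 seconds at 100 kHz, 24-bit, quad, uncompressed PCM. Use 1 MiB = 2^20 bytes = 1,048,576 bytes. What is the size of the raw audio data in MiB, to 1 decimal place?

Bytes = 100,000 samples/s × 71 s × 3 bytes/sample × 4 ch = 85,200,000 bytes.
85,200,000 / 1,048,576 = 81.3 MiB.

81.3 MiB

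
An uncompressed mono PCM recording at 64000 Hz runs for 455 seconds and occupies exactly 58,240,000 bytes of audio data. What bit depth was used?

16 bits

Bytes per sample = 58,240,000 / (64,000 × 455 × 1) = 58,240,000 / 29,120,000 = 2.
Bit depth = 2 × 8 = 16 bits.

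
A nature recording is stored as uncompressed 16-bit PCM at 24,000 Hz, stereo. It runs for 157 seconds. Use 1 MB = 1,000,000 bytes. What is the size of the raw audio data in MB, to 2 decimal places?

Bytes = 24,000 samples/s × 157 s × 2 bytes/sample × 2 ch = 15,072,000 bytes.
15,072,000 / 1,000,000 = 15.07 MB.

15.07 MB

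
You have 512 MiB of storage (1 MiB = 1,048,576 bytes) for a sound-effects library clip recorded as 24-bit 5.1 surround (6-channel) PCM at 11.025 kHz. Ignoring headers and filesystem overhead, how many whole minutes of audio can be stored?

Uncompressed byte rate = 11,025 × 3 × 6 = 198,450 bytes/s.
Capacity = 512 × 1,048,576 = 536,870,912 bytes.
536,870,912 / 198,450 ≈ 2705.32 s → 45 minutes.

45 minutes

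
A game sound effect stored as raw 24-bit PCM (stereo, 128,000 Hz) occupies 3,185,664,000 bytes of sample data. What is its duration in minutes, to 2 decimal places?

69.13 minutes

Byte rate = 128,000 × 3 × 2 = 768,000 bytes/s.
Duration = 3,185,664,000 / 768,000 = 4,148 s.
4,148 s / 60 = 69.13 minutes.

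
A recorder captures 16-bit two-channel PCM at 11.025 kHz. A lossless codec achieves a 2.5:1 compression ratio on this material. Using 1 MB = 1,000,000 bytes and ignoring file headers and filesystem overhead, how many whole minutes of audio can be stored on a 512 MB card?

483 minutes

Uncompressed byte rate = 11,025 × 2 × 2 = 44,100 bytes/s.
After 2.5:1 compression, effective rate ≈ 17640 bytes/s.
Capacity = 512 × 1,000,000 = 512,000,000 bytes.
512,000,000 / effective rate ≈ 29024.94 s → 483 minutes.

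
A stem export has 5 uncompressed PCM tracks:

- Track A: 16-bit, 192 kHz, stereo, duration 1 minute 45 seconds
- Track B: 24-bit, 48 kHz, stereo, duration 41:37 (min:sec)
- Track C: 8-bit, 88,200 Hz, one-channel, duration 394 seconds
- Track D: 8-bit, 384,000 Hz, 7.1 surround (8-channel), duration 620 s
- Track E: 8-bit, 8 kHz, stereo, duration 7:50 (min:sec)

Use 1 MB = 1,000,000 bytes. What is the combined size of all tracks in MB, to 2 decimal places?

2746.69 MB

Track A: 1 minute 45 seconds = 105 s; 192,000 × 105 × 2 × 2 = 80,640,000 bytes.
Track B: 41:37 (min:sec) = 2,497 s; 48,000 × 2,497 × 3 × 2 = 719,136,000 bytes.
Track C: 88,200 × 394 × 1 × 1 = 34,750,800 bytes.
Track D: 384,000 × 620 × 1 × 8 = 1,904,640,000 bytes.
Track E: 7:50 (min:sec) = 470 s; 8,000 × 470 × 1 × 2 = 7,520,000 bytes.
Total = 2,746,686,800 bytes = 2746.69 MB.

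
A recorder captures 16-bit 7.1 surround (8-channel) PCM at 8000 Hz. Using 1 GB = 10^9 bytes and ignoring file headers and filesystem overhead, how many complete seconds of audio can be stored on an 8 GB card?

62,500 seconds

Uncompressed byte rate = 8,000 × 2 × 8 = 128,000 bytes/s.
Capacity = 8 × 1,000,000,000 = 8,000,000,000 bytes.
8,000,000,000 / 128,000 ≈ 62500 s → 62,500 seconds.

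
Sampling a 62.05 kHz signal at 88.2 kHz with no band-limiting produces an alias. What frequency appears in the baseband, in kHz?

26.15 kHz

Nyquist = 88,200/2 = 44,100 Hz; 62,050 Hz exceeds it.
Alias = |62,050 − 1×88,200| = |62,050 − 88,200| = 26,150 Hz = 26.15 kHz.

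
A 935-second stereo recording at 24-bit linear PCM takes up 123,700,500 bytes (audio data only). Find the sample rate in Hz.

22,050 Hz

Bytes = sample_rate × seconds × bytes_per_sample × channels.
sample_rate = 123,700,500 / (935 × 3 × 2) = 123,700,500 / 5,610 = 22,050 Hz.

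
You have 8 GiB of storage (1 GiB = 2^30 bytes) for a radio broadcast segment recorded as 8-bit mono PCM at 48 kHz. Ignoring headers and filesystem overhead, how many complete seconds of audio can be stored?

178,956 seconds

Uncompressed byte rate = 48,000 × 1 × 1 = 48,000 bytes/s.
Capacity = 8 × 1,073,741,824 = 8,589,934,592 bytes.
8,589,934,592 / 48,000 ≈ 178956.97 s → 178,956 seconds.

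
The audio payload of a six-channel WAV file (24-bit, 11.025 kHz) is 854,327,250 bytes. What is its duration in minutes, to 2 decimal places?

Byte rate = 11,025 × 3 × 6 = 198,450 bytes/s.
Duration = 854,327,250 / 198,450 = 4,305 s.
4,305 s / 60 = 71.75 minutes.

71.75 minutes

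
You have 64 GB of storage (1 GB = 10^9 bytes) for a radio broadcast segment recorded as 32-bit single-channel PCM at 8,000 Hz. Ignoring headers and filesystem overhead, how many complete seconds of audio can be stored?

2,000,000 seconds

Uncompressed byte rate = 8,000 × 4 × 1 = 32,000 bytes/s.
Capacity = 64 × 1,000,000,000 = 64,000,000,000 bytes.
64,000,000,000 / 32,000 ≈ 2000000 s → 2,000,000 seconds.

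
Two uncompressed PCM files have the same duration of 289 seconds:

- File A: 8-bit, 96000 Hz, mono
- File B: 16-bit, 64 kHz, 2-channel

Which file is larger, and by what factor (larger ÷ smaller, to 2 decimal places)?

File A: 96,000 × 1 × 1 = 96,000 bytes/s.
File B: 64,000 × 2 × 2 = 256,000 bytes/s.
File B is larger; ratio = 73,984,000 / 27,744,000 = 2.67.

File B, by a factor of 2.67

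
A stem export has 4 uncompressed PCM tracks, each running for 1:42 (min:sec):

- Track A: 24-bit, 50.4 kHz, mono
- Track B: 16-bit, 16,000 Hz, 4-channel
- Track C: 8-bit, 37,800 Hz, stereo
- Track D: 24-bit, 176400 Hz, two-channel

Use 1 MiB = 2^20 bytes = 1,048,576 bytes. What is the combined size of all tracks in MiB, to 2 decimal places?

1:42 (min:sec) = 102 s.
Track A: 50,400 × 102 × 3 × 1 = 15,422,400 bytes.
Track B: 16,000 × 102 × 2 × 4 = 13,056,000 bytes.
Track C: 37,800 × 102 × 1 × 2 = 7,711,200 bytes.
Track D: 176,400 × 102 × 3 × 2 = 107,956,800 bytes.
Total = 144,146,400 bytes = 137.47 MiB.

137.47 MiB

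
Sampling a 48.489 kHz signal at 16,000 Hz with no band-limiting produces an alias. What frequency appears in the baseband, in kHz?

Nyquist = 16,000/2 = 8,000 Hz; 48,489 Hz exceeds it.
Alias = |48,489 − 3×16,000| = |48,489 − 48,000| = 489 Hz = 0.489 kHz.

0.489 kHz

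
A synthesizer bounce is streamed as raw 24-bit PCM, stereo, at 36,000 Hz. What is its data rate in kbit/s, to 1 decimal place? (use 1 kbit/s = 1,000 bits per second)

Bit rate = 36,000 × 24 × 2 = 1,728,000 bits/s.
= 1728.0 kbit/s.

1728.0 kbit/s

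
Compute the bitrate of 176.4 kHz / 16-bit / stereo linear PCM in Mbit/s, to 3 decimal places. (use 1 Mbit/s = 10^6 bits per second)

Bit rate = 176,400 × 16 × 2 = 5,644,800 bits/s.
= 5.645 Mbit/s.

5.645 Mbit/s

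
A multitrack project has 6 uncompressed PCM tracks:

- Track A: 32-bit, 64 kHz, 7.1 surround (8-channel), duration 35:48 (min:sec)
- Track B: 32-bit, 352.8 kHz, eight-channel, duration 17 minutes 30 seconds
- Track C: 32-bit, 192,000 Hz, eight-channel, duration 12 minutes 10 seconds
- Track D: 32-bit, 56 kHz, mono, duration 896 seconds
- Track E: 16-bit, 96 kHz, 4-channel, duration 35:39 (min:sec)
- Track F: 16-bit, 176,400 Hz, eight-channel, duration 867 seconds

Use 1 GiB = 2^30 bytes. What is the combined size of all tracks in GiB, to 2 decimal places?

23.31 GiB

Track A: 35:48 (min:sec) = 2,148 s; 64,000 × 2,148 × 4 × 8 = 4,399,104,000 bytes.
Track B: 17 minutes 30 seconds = 1,050 s; 352,800 × 1,050 × 4 × 8 = 11,854,080,000 bytes.
Track C: 12 minutes 10 seconds = 730 s; 192,000 × 730 × 4 × 8 = 4,485,120,000 bytes.
Track D: 56,000 × 896 × 4 × 1 = 200,704,000 bytes.
Track E: 35:39 (min:sec) = 2,139 s; 96,000 × 2,139 × 2 × 4 = 1,642,752,000 bytes.
Track F: 176,400 × 867 × 2 × 8 = 2,447,020,800 bytes.
Total = 25,028,780,800 bytes = 23.31 GiB.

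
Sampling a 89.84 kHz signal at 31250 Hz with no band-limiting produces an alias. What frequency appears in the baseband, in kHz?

Nyquist = 31,250/2 = 15,625 Hz; 89,840 Hz exceeds it.
Alias = |89,840 − 3×31,250| = |89,840 − 93,750| = 3,910 Hz = 3.91 kHz.

3.91 kHz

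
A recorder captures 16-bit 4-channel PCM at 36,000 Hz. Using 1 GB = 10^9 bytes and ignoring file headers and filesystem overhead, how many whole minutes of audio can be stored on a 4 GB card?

231 minutes

Uncompressed byte rate = 36,000 × 2 × 4 = 288,000 bytes/s.
Capacity = 4 × 1,000,000,000 = 4,000,000,000 bytes.
4,000,000,000 / 288,000 ≈ 13888.89 s → 231 minutes.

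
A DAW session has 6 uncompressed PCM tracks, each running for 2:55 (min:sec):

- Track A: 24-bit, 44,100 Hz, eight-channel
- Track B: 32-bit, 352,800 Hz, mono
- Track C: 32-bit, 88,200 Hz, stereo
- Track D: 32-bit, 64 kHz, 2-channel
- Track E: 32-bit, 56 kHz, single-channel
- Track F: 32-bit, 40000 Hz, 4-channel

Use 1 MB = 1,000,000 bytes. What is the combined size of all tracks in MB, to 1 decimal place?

2:55 (min:sec) = 175 s.
Track A: 44,100 × 175 × 3 × 8 = 185,220,000 bytes.
Track B: 352,800 × 175 × 4 × 1 = 246,960,000 bytes.
Track C: 88,200 × 175 × 4 × 2 = 123,480,000 bytes.
Track D: 64,000 × 175 × 4 × 2 = 89,600,000 bytes.
Track E: 56,000 × 175 × 4 × 1 = 39,200,000 bytes.
Track F: 40,000 × 175 × 4 × 4 = 112,000,000 bytes.
Total = 796,460,000 bytes = 796.5 MB.

796.5 MB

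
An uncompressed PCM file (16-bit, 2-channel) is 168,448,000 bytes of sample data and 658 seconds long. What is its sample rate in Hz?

64,000 Hz

Bytes = sample_rate × seconds × bytes_per_sample × channels.
sample_rate = 168,448,000 / (658 × 2 × 2) = 168,448,000 / 2,632 = 64,000 Hz.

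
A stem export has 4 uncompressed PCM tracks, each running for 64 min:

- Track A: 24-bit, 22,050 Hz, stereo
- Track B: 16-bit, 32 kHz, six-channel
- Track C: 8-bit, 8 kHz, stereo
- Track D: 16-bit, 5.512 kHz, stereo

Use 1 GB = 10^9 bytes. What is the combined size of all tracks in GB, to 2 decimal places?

2.13 GB

64 min = 3,840 s.
Track A: 22,050 × 3,840 × 3 × 2 = 508,032,000 bytes.
Track B: 32,000 × 3,840 × 2 × 6 = 1,474,560,000 bytes.
Track C: 8,000 × 3,840 × 1 × 2 = 61,440,000 bytes.
Track D: 5,512 × 3,840 × 2 × 2 = 84,664,320 bytes.
Total = 2,128,696,320 bytes = 2.13 GB.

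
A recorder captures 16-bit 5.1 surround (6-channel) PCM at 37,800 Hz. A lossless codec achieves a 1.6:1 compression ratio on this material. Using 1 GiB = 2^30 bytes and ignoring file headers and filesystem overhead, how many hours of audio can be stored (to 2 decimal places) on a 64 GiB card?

Uncompressed byte rate = 37,800 × 2 × 6 = 453,600 bytes/s.
After 1.6:1 compression, effective rate ≈ 283500 bytes/s.
Capacity = 64 × 1,073,741,824 = 68,719,476,736 bytes.
68,719,476,736 / effective rate ≈ 242396.74 s → 67.33 hours.

67.33 hours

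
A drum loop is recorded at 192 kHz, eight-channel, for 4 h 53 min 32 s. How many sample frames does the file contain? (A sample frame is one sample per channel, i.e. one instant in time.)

3,381,504,000 sample frames

4 h 53 min 32 s = 17,612 s.
192,000 samples/s × 17,612 s = 3,381,504,000 frames.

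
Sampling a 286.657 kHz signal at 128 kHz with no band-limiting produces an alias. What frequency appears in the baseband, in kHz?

30.657 kHz

Nyquist = 128,000/2 = 64,000 Hz; 286,657 Hz exceeds it.
Alias = |286,657 − 2×128,000| = |286,657 − 256,000| = 30,657 Hz = 30.657 kHz.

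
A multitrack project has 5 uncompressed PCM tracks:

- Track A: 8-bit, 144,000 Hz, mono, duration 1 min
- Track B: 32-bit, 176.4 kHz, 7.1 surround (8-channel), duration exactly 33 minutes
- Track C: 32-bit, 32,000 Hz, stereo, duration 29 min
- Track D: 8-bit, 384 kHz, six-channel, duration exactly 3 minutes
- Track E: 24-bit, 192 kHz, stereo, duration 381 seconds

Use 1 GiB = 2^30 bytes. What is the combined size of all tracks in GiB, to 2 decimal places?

Track A: 1 min = 60 s; 144,000 × 60 × 1 × 1 = 8,640,000 bytes.
Track B: exactly 33 minutes = 1,980 s; 176,400 × 1,980 × 4 × 8 = 11,176,704,000 bytes.
Track C: 29 min = 1,740 s; 32,000 × 1,740 × 4 × 2 = 445,440,000 bytes.
Track D: exactly 3 minutes = 180 s; 384,000 × 180 × 1 × 6 = 414,720,000 bytes.
Track E: 192,000 × 381 × 3 × 2 = 438,912,000 bytes.
Total = 12,484,416,000 bytes = 11.63 GiB.

11.63 GiB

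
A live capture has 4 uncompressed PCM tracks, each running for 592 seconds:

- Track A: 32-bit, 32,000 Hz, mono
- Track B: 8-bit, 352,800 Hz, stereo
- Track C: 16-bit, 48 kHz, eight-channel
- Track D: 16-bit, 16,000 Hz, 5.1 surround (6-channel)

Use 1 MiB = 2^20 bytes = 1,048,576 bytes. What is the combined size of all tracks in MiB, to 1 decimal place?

Track A: 32,000 × 592 × 4 × 1 = 75,776,000 bytes.
Track B: 352,800 × 592 × 1 × 2 = 417,715,200 bytes.
Track C: 48,000 × 592 × 2 × 8 = 454,656,000 bytes.
Track D: 16,000 × 592 × 2 × 6 = 113,664,000 bytes.
Total = 1,061,811,200 bytes = 1012.6 MiB.

1012.6 MiB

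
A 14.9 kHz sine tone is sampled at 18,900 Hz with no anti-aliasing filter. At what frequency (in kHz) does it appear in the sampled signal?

4 kHz

Nyquist = 18,900/2 = 9,450 Hz; 14,900 Hz exceeds it.
Alias = |14,900 − 1×18,900| = |14,900 − 18,900| = 4,000 Hz = 4 kHz.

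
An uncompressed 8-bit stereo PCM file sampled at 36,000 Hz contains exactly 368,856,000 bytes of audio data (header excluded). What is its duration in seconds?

Byte rate = 36,000 × 1 × 2 = 72,000 bytes/s.
Duration = 368,856,000 / 72,000 = 5,123 s.

5,123 seconds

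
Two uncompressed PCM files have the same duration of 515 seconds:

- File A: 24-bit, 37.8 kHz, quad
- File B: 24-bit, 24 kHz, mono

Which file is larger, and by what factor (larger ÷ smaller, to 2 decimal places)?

File A, by a factor of 6.30

File A: 37,800 × 3 × 4 = 453,600 bytes/s.
File B: 24,000 × 3 × 1 = 72,000 bytes/s.
File A is larger; ratio = 233,604,000 / 37,080,000 = 6.30.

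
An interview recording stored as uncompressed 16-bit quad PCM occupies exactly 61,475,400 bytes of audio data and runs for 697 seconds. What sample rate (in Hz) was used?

11,025 Hz

Bytes = sample_rate × seconds × bytes_per_sample × channels.
sample_rate = 61,475,400 / (697 × 2 × 4) = 61,475,400 / 5,576 = 11,025 Hz.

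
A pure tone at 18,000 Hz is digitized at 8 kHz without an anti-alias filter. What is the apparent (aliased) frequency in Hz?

2,000 Hz

Nyquist = 8,000/2 = 4,000 Hz; 18,000 Hz exceeds it.
Alias = |18,000 − 2×8,000| = |18,000 − 16,000| = 2,000 Hz.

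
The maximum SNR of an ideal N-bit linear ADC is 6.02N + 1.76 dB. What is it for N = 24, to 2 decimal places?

6.02 × 24 + 1.76 = 146.24 dB.

146.24 dB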